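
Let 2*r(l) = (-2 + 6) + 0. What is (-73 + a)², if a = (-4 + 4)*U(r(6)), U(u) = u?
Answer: 5329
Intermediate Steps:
r(l) = 2 (r(l) = ((-2 + 6) + 0)/2 = (4 + 0)/2 = (½)*4 = 2)
a = 0 (a = (-4 + 4)*2 = 0*2 = 0)
(-73 + a)² = (-73 + 0)² = (-73)² = 5329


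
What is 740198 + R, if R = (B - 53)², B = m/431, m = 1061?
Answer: 137974376202/185761 ≈ 7.4275e+5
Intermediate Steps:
B = 1061/431 ≈ 2.4617
R = 474455524/185761 (R = (1061/431 - 53)² = (-21782/431)² = 474455524/185761 ≈ 2554.1)
740198 + R = 740198 + 474455524/185761 = 137974376202/185761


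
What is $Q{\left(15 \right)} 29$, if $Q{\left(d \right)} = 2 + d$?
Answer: $493$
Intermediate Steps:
$Q{\left(15 \right)} 29 = \left(2 + 15\right) 29 = 17 \cdot 29 = 493$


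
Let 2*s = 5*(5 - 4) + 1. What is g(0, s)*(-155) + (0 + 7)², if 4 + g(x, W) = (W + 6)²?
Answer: -11886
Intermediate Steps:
s = 3 (s = (5*(5 - 4) + 1)/2 = (5*1 + 1)/2 = (5 + 1)/2 = (½)*6 = 3)
g(x, W) = -4 + (6 + W)² (g(x, W) = -4 + (W + 6)² = -4 + (6 + W)²)
g(0, s)*(-155) + (0 + 7)² = (-4 + (6 + 3)²)*(-155) + (0 + 7)² = (-4 + 9²)*(-155) + 7² = (-4 + 81)*(-155) + 49 = 77*(-155) + 49 = -11935 + 49 = -11886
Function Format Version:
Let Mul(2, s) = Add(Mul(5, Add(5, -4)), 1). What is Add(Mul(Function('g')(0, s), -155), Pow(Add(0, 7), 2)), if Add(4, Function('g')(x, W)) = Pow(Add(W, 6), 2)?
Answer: -11886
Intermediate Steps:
s = 3 (s = Mul(Rational(1, 2), Add(Mul(5, Add(5, -4)), 1)) = Mul(Rational(1, 2), Add(Mul(5, 1), 1)) = Mul(Rational(1, 2), Add(5, 1)) = Mul(Rational(1, 2), 6) = 3)
Function('g')(x, W) = Add(-4, Pow(Add(6, W), 2)) (Function('g')(x, W) = Add(-4, Pow(Add(W, 6), 2)) = Add(-4, Pow(Add(6, W), 2)))
Add(Mul(Function('g')(0, s), -155), Pow(Add(0, 7), 2)) = Add(Mul(Add(-4, Pow(Add(6, 3), 2)), -155), Pow(Add(0, 7), 2)) = Add(Mul(Add(-4, Pow(9, 2)), -155), Pow(7, 2)) = Add(Mul(Add(-4, 81), -155), 49) = Add(Mul(77, -155), 49) = Add(-11935, 49) = -11886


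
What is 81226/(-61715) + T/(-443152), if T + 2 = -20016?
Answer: -17380026741/13674562840 ≈ -1.2710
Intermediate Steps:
T = -20018 (T = -2 - 20016 = -20018)
81226/(-61715) + T/(-443152) = 81226/(-61715) - 20018/(-443152) = 81226*(-1/61715) - 20018*(-1/443152) = -81226/61715 + 10009/221576 = -17380026741/13674562840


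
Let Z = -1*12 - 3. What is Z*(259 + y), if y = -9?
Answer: -3750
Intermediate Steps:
Z = -15 (Z = -12 - 3 = -15)
Z*(259 + y) = -15*(259 - 9) = -15*250 = -3750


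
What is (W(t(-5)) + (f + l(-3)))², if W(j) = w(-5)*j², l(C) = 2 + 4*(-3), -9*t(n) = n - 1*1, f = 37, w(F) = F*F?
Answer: 117649/81 ≈ 1452.5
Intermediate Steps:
w(F) = F²
t(n) = ⅑ - n/9 (t(n) = -(n - 1*1)/9 = -(n - 1)/9 = -(-1 + n)/9 = ⅑ - n/9)
l(C) = -10 (l(C) = 2 - 12 = -10)
W(j) = 25*j² (W(j) = (-5)²*j² = 25*j²)
(W(t(-5)) + (f + l(-3)))² = (25*(⅑ - ⅑*(-5))² + (37 - 10))² = (25*(⅑ + 5/9)² + 27)² = (25*(⅔)² + 27)² = (25*(4/9) + 27)² = (100/9 + 27)² = (343/9)² = 117649/81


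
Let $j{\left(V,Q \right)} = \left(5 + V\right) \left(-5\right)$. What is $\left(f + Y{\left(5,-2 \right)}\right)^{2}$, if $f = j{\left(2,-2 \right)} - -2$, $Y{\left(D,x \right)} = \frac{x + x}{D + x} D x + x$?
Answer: $\frac{4225}{9} \approx 469.44$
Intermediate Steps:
$j{\left(V,Q \right)} = -25 - 5 V$
$Y{\left(D,x \right)} = x + \frac{2 D x^{2}}{D + x}$ ($Y{\left(D,x \right)} = \frac{2 x}{D + x} D x + x = \frac{2 D x}{D + x} x + x = \frac{2 D x^{2}}{D + x} + x = x + \frac{2 D x^{2}}{D + x}$)
$f = -33$ ($f = \left(-25 - 10\right) - -2 = \left(-25 - 10\right) + 2 = -35 + 2 = -33$)
$\left(f + Y{\left(5,-2 \right)}\right)^{2} = \left(-33 - \frac{2 \left(5 - 2 + 2 \cdot 5 \left(-2\right)\right)}{5 - 2}\right)^{2} = \left(-33 - \frac{2 \left(5 - 2 - 20\right)}{3}\right)^{2} = \left(-33 - \frac{2}{3} \left(-17\right)\right)^{2} = \left(-33 + \frac{34}{3}\right)^{2} = \left(- \frac{65}{3}\right)^{2} = \frac{4225}{9}$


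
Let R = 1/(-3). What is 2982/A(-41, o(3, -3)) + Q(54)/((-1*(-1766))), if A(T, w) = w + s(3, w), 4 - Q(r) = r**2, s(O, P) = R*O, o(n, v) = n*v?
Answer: -1323833/4415 ≈ -299.85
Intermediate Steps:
R = -1/3 ≈ -0.33333
s(O, P) = -O/3
Q(r) = 4 - r**2
A(T, w) = -1 + w (A(T, w) = w - 1/3*3 = w - 1 = -1 + w)
2982/A(-41, o(3, -3)) + Q(54)/((-1*(-1766))) = 2982/(-1 + 3*(-3)) + (4 - 1*54**2)/((-1*(-1766))) = 2982/(-1 - 9) + (4 - 1*2916)/1766 = 2982/(-10) + (4 - 2916)*(1/1766) = 2982*(-1/10) - 2912*1/1766 = -1491/5 - 1456/883 = -1323833/4415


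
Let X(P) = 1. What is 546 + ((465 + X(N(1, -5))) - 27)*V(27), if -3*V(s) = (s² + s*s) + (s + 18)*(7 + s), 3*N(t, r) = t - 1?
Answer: -436698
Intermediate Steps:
N(t, r) = -⅓ + t/3 (N(t, r) = (t - 1)/3 = (-1 + t)/3 = -⅓ + t/3)
V(s) = -2*s²/3 - (7 + s)*(18 + s)/3 (V(s) = -((s² + s*s) + (s + 18)*(7 + s))/3 = -((s² + s²) + (18 + s)*(7 + s))/3 = -(2*s² + (7 + s)*(18 + s))/3 = -2*s²/3 - (7 + s)*(18 + s)/3)
546 + ((465 + X(N(1, -5))) - 27)*V(27) = 546 + ((465 + 1) - 27)*(-42 - 1*27² - 25/3*27) = 546 + (466 - 27)*(-42 - 1*729 - 225) = 546 + 439*(-42 - 729 - 225) = 546 + 439*(-996) = 546 - 437244 = -436698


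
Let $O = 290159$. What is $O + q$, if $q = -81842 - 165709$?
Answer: $42608$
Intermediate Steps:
$q = -247551$
$O + q = 290159 - 247551 = 42608$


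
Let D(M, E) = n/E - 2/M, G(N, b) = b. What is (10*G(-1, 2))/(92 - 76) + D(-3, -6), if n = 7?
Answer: ¾ ≈ 0.75000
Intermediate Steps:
D(M, E) = -2/M + 7/E (D(M, E) = 7/E - 2/M = -2/M + 7/E)
(10*G(-1, 2))/(92 - 76) + D(-3, -6) = (10*2)/(92 - 76) + (-2/(-3) + 7/(-6)) = 20/16 + (-2*(-⅓) + 7*(-⅙)) = 20*(1/16) + (⅔ - 7/6) = 5/4 - ½ = ¾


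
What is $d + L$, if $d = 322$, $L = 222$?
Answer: $544$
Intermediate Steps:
$d + L = 322 + 222 = 544$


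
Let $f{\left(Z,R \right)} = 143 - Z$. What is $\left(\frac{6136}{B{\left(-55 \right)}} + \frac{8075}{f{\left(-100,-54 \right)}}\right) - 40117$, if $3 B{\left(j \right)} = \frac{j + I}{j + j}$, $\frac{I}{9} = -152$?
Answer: $- \frac{13368480748}{345789} \approx -38661.0$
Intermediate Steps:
$I = -1368$ ($I = 9 \left(-152\right) = -1368$)
$B{\left(j \right)} = \frac{-1368 + j}{6 j}$ ($B{\left(j \right)} = \frac{\left(j - 1368\right) \frac{1}{j + j}}{3} = \frac{\left(-1368 + j\right) \frac{1}{2 j}}{3} = \frac{\frac{1}{2} \frac{1}{j} \left(-1368 + j\right)}{3} = \frac{-1368 + j}{6 j}$)
$\left(\frac{6136}{B{\left(-55 \right)}} + \frac{8075}{f{\left(-100,-54 \right)}}\right) - 40117 = \left(\frac{6136}{\frac{1}{6} \frac{1}{-55} \left(-1368 - 55\right)} + \frac{8075}{143 - -100}\right) - 40117 = \left(\frac{6136}{\frac{1}{6} \left(- \frac{1}{55}\right) \left(-1423\right)} + \frac{8075}{143 + 100}\right) - 40117 = \left(\frac{6136}{\frac{1423}{330}} + \frac{8075}{243}\right) - 40117 = \left(6136 \cdot \frac{330}{1423} + 8075 \cdot \frac{1}{243}\right) - 40117 = \left(\frac{2024880}{1423} + \frac{8075}{243}\right) - 40117 = \frac{503536565}{345789} - 40117 = - \frac{13368480748}{345789}$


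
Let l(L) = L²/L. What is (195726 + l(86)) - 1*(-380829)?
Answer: 576641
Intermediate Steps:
l(L) = L
(195726 + l(86)) - 1*(-380829) = (195726 + 86) - 1*(-380829) = 195812 + 380829 = 576641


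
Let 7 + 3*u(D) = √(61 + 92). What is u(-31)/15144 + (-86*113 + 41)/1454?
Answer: -219827821/33029064 + √17/15144 ≈ -6.6553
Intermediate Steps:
u(D) = -7/3 + √17 (u(D) = -7/3 + √(61 + 92)/3 = -7/3 + √153/3 = -7/3 + (3*√17)/3 = -7/3 + √17)
u(-31)/15144 + (-86*113 + 41)/1454 = (-7/3 + √17)/15144 + (-86*113 + 41)/1454 = (-7/3 + √17)*(1/15144) + (-9718 + 41)*(1/1454) = (-7/45432 + √17/15144) - 9677*1/1454 = (-7/45432 + √17/15144) - 9677/1454 = -219827821/33029064 + √17/15144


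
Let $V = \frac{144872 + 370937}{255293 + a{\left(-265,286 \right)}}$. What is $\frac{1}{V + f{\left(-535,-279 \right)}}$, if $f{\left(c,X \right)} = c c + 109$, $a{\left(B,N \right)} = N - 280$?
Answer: $\frac{255299}{73101299675} \approx 3.4924 \cdot 10^{-6}$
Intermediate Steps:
$a{\left(B,N \right)} = -280 + N$ ($a{\left(B,N \right)} = N - 280 = -280 + N$)
$f{\left(c,X \right)} = 109 + c^{2}$ ($f{\left(c,X \right)} = c^{2} + 109 = 109 + c^{2}$)
$V = \frac{515809}{255299}$ ($V = \frac{144872 + 370937}{255293 + \left(-280 + 286\right)} = \frac{515809}{255293 + 6} = \frac{515809}{255299} \approx 2.0204$)
$\frac{1}{V + f{\left(-535,-279 \right)}} = \frac{1}{\frac{515809}{255299} + \left(109 + \left(-535\right)^{2}\right)} = \frac{1}{\frac{515809}{255299} + \left(109 + 286225\right)} = \frac{1}{\frac{515809}{255299} + 286334} = \frac{1}{\frac{73101299675}{255299}} = \frac{255299}{73101299675}$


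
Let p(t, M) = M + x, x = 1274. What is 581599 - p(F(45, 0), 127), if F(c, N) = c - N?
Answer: 580198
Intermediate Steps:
p(t, M) = 1274 + M (p(t, M) = M + 1274 = 1274 + M)
581599 - p(F(45, 0), 127) = 581599 - (1274 + 127) = 581599 - 1*1401 = 581599 - 1401 = 580198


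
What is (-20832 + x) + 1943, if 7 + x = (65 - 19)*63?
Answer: -15998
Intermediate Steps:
x = 2891 (x = -7 + (65 - 19)*63 = -7 + 46*63 = -7 + 2898 = 2891)
(-20832 + x) + 1943 = (-20832 + 2891) + 1943 = -17941 + 1943 = -15998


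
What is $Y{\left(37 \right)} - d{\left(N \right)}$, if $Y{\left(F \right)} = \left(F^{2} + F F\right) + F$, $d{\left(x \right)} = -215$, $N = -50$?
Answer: $2990$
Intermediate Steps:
$Y{\left(F \right)} = F + 2 F^{2}$ ($Y{\left(F \right)} = \left(F^{2} + F^{2}\right) + F = 2 F^{2} + F = F + 2 F^{2}$)
$Y{\left(37 \right)} - d{\left(N \right)} = 37 \left(1 + 2 \cdot 37\right) - -215 = 37 \left(1 + 74\right) + 215 = 37 \cdot 75 + 215 = 2775 + 215 = 2990$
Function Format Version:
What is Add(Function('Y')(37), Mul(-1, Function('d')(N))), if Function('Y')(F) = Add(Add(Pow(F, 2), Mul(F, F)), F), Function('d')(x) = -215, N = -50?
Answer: 2990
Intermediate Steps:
Function('Y')(F) = Add(F, Mul(2, Pow(F, 2))) (Function('Y')(F) = Add(Add(Pow(F, 2), Pow(F, 2)), F) = Add(Mul(2, Pow(F, 2)), F) = Add(F, Mul(2, Pow(F, 2))))
Add(Function('Y')(37), Mul(-1, Function('d')(N))) = Add(Mul(37, Add(1, Mul(2, 37))), Mul(-1, -215)) = Add(Mul(37, Add(1, 74)), 215) = Add(Mul(37, 75), 215) = Add(2775, 215) = 2990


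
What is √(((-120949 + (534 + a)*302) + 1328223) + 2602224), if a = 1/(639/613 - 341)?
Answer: √43110655620286783/104197 ≈ 1992.7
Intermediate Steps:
a = -613/208394 (a = 1/(639*(1/613) - 341) = 1/(639/613 - 341) = 1/(-208394/613) = -613/208394 ≈ -0.0029415)
√(((-120949 + (534 + a)*302) + 1328223) + 2602224) = √(((-120949 + (534 - 613/208394)*302) + 1328223) + 2602224) = √(((-120949 + (111281783/208394)*302) + 1328223) + 2602224) = √(((-120949 + 16803549233/104197) + 1328223) + 2602224) = √((4201026280/104197 + 1328223) + 2602224) = √(142597878211/104197 + 2602224) = √(413741812339/104197) = √43110655620286783/104197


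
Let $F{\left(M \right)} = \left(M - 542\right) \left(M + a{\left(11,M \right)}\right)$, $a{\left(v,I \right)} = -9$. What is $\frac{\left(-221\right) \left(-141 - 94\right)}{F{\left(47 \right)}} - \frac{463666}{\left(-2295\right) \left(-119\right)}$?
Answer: $- \frac{72715129}{16308270} \approx -4.4588$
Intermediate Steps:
$F{\left(M \right)} = \left(-542 + M\right) \left(-9 + M\right)$ ($F{\left(M \right)} = \left(M - 542\right) \left(M - 9\right) = \left(-542 + M\right) \left(-9 + M\right)$)
$\frac{\left(-221\right) \left(-141 - 94\right)}{F{\left(47 \right)}} - \frac{463666}{\left(-2295\right) \left(-119\right)} = \frac{\left(-221\right) \left(-141 - 94\right)}{4878 + 47^{2} - 25897} - \frac{463666}{\left(-2295\right) \left(-119\right)} = \frac{\left(-221\right) \left(-235\right)}{4878 + 2209 - 25897} - \frac{463666}{273105} = \frac{51935}{-18810} - \frac{66238}{39015} = 51935 \left(- \frac{1}{18810}\right) - \frac{66238}{39015} = - \frac{10387}{3762} - \frac{66238}{39015} = - \frac{72715129}{16308270}$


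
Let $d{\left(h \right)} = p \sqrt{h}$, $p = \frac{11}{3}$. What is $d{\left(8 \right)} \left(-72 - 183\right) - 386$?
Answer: $-386 - 1870 \sqrt{2} \approx -3030.6$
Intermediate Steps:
$p = \frac{11}{3}$ ($p = 11 \cdot \frac{1}{3} = \frac{11}{3} \approx 3.6667$)
$d{\left(h \right)} = \frac{11 \sqrt{h}}{3}$
$d{\left(8 \right)} \left(-72 - 183\right) - 386 = \frac{11 \sqrt{8}}{3} \left(-72 - 183\right) - 386 = \frac{11 \cdot 2 \sqrt{2}}{3} \left(-72 - 183\right) - 386 = \frac{22 \sqrt{2}}{3} \left(-255\right) - 386 = - 1870 \sqrt{2} - 386 = -386 - 1870 \sqrt{2}$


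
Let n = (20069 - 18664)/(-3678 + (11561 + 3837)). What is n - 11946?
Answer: -28001143/2344 ≈ -11946.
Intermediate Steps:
n = 281/2344 (n = 1405/(-3678 + 15398) = 1405/11720 = 1405*(1/11720) = 281/2344 ≈ 0.11988)
n - 11946 = 281/2344 - 11946 = -28001143/2344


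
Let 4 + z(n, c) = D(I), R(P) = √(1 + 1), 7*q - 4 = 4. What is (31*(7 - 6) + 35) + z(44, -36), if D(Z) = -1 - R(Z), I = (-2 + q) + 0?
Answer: 61 - √2 ≈ 59.586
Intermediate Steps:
q = 8/7 (q = 4/7 + (⅐)*4 = 4/7 + 4/7 = 8/7 ≈ 1.1429)
R(P) = √2
I = -6/7 (I = (-2 + 8/7) + 0 = -6/7 + 0 = -6/7 ≈ -0.85714)
D(Z) = -1 - √2
z(n, c) = -5 - √2 (z(n, c) = -4 + (-1 - √2) = -5 - √2)
(31*(7 - 6) + 35) + z(44, -36) = (31*(7 - 6) + 35) + (-5 - √2) = (31*1 + 35) + (-5 - √2) = (31 + 35) + (-5 - √2) = 66 + (-5 - √2) = 61 - √2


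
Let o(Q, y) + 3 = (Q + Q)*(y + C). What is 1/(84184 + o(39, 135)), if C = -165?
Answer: 1/81841 ≈ 1.2219e-5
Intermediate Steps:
o(Q, y) = -3 + 2*Q*(-165 + y) (o(Q, y) = -3 + (Q + Q)*(y - 165) = -3 + (2*Q)*(-165 + y) = -3 + 2*Q*(-165 + y))
1/(84184 + o(39, 135)) = 1/(84184 + (-3 - 330*39 + 2*39*135)) = 1/(84184 + (-3 - 12870 + 10530)) = 1/(84184 - 2343) = 1/81841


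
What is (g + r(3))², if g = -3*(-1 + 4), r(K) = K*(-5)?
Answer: 576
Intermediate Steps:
r(K) = -5*K
g = -9 (g = -3*3 = -9)
(g + r(3))² = (-9 - 5*3)² = (-9 - 15)² = (-24)² = 576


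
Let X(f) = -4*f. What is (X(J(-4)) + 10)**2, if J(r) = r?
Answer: 676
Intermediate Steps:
(X(J(-4)) + 10)**2 = (-4*(-4) + 10)**2 = (16 + 10)**2 = 26**2 = 676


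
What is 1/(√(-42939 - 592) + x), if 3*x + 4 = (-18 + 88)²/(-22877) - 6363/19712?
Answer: -6276387465325824/180669526635131653993 - 4150146669543424*I*√43531/180669526635131653993 ≈ -3.474e-5 - 0.0047927*I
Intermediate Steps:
x = -97426707/64421632 (x = -4/3 + ((-18 + 88)²/(-22877) - 6363/19712)/3 = -4/3 + (70²*(-1/22877) - 6363*1/19712)/3 = -4/3 + (4900*(-1/22877) - 909/2816)/3 = -4/3 + (-4900/22877 - 909/2816)/3 = -4/3 + (⅓)*(-34593593/64421632) = -4/3 - 34593593/193264896 = -97426707/64421632 ≈ -1.5123)
1/(√(-42939 - 592) + x) = 1/(√(-42939 - 592) - 97426707/64421632) = 1/(√(-43531) - 97426707/64421632) = 1/(I*√43531 - 97426707/64421632) = 1/(-97426707/64421632 + I*√43531)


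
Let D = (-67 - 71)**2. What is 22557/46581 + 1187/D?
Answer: 161622385/295696188 ≈ 0.54658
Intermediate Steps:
D = 19044 (D = (-138)**2 = 19044)
22557/46581 + 1187/D = 22557/46581 + 1187/19044 = 22557*(1/46581) + 1187*(1/19044) = 7519/15527 + 1187/19044 = 161622385/295696188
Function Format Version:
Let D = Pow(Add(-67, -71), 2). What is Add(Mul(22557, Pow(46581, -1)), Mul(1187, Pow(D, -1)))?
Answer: Rational(161622385, 295696188) ≈ 0.54658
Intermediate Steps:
D = 19044 (D = Pow(-138, 2) = 19044)
Add(Mul(22557, Pow(46581, -1)), Mul(1187, Pow(D, -1))) = Add(Mul(22557, Pow(46581, -1)), Mul(1187, Pow(19044, -1))) = Add(Mul(22557, Rational(1, 46581)), Mul(1187, Rational(1, 19044))) = Add(Rational(7519, 15527), Rational(1187, 19044)) = Rational(161622385, 295696188)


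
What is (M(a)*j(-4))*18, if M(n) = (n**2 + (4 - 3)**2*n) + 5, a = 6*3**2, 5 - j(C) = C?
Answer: 481950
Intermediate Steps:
j(C) = 5 - C
a = 54 (a = 6*9 = 54)
M(n) = 5 + n + n**2 (M(n) = (n**2 + 1**2*n) + 5 = (n**2 + 1*n) + 5 = (n**2 + n) + 5 = (n + n**2) + 5 = 5 + n + n**2)
(M(a)*j(-4))*18 = ((5 + 54 + 54**2)*(5 - 1*(-4)))*18 = ((5 + 54 + 2916)*(5 + 4))*18 = (2975*9)*18 = 26775*18 = 481950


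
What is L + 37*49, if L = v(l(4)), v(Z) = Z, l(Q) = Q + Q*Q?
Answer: 1833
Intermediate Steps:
l(Q) = Q + Q²
L = 20 (L = 4*(1 + 4) = 4*5 = 20)
L + 37*49 = 20 + 37*49 = 20 + 1813 = 1833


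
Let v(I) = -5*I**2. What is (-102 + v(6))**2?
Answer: 79524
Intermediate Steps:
(-102 + v(6))**2 = (-102 - 5*6**2)**2 = (-102 - 5*36)**2 = (-102 - 180)**2 = (-282)**2 = 79524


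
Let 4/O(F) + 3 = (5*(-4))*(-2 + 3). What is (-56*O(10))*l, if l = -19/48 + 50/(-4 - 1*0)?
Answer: -8666/69 ≈ -125.59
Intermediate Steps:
O(F) = -4/23 (O(F) = 4/(-3 + (5*(-4))*(-2 + 3)) = 4/(-3 - 20*1) = 4/(-3 - 20) = 4/(-23) = 4*(-1/23) = -4/23)
l = -619/48 (l = -19*1/48 + 50/(-4 + 0) = -19/48 + 50/(-4) = -19/48 + 50*(-¼) = -19/48 - 25/2 = -619/48 ≈ -12.896)
(-56*O(10))*l = -56*(-4/23)*(-619/48) = (224/23)*(-619/48) = -8666/69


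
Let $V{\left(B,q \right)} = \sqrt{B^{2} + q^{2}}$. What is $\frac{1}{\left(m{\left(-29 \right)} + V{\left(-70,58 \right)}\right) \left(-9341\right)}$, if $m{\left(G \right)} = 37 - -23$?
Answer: $\frac{15}{10891606} - \frac{\sqrt{2066}}{21783212} \approx -7.0941 \cdot 10^{-7}$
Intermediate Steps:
$m{\left(G \right)} = 60$ ($m{\left(G \right)} = 37 + 23 = 60$)
$\frac{1}{\left(m{\left(-29 \right)} + V{\left(-70,58 \right)}\right) \left(-9341\right)} = \frac{1}{\left(60 + \sqrt{\left(-70\right)^{2} + 58^{2}}\right) \left(-9341\right)} = \frac{1}{60 + \sqrt{4900 + 3364}} \left(- \frac{1}{9341}\right) = \frac{1}{60 + \sqrt{8264}} \left(- \frac{1}{9341}\right) = \frac{1}{60 + 2 \sqrt{2066}} \left(- \frac{1}{9341}\right) = - \frac{1}{9341 \left(60 + 2 \sqrt{2066}\right)}$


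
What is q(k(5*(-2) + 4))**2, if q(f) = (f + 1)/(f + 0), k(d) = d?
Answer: 25/36 ≈ 0.69444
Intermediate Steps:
q(f) = (1 + f)/f
q(k(5*(-2) + 4))**2 = ((1 + (5*(-2) + 4))/(5*(-2) + 4))**2 = ((1 + (-10 + 4))/(-10 + 4))**2 = ((1 - 6)/(-6))**2 = (-1/6*(-5))**2 = (5/6)**2 = 25/36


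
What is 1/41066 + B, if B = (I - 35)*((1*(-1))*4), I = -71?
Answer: 17411985/41066 ≈ 424.00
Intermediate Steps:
B = 424 (B = (-71 - 35)*((1*(-1))*4) = -(-106)*4 = -106*(-4) = 424)
1/41066 + B = 1/41066 + 424 = 17411985/41066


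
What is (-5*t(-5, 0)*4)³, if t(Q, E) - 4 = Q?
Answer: 8000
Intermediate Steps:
t(Q, E) = 4 + Q
(-5*t(-5, 0)*4)³ = (-5*(4 - 5)*4)³ = (-5*(-1)*4)³ = (5*4)³ = 20³ = 8000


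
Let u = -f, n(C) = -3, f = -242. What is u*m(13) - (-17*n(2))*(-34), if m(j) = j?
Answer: 4880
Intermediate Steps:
u = 242 (u = -1*(-242) = 242)
u*m(13) - (-17*n(2))*(-34) = 242*13 - (-17*(-3))*(-34) = 3146 - 51*(-34) = 3146 - 1*(-1734) = 3146 + 1734 = 4880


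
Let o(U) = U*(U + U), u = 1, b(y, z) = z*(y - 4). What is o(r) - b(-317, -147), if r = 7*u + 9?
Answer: -46675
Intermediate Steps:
b(y, z) = z*(-4 + y)
r = 16 (r = 7*1 + 9 = 7 + 9 = 16)
o(U) = 2*U² (o(U) = U*(2*U) = 2*U²)
o(r) - b(-317, -147) = 2*16² - (-147)*(-4 - 317) = 2*256 - (-147)*(-321) = 512 - 1*47187 = 512 - 47187 = -46675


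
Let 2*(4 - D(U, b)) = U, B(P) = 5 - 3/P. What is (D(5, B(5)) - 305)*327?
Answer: -198489/2 ≈ -99245.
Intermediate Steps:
B(P) = 5 - 3/P
D(U, b) = 4 - U/2
(D(5, B(5)) - 305)*327 = ((4 - ½*5) - 305)*327 = ((4 - 5/2) - 305)*327 = (3/2 - 305)*327 = -607/2*327 = -198489/2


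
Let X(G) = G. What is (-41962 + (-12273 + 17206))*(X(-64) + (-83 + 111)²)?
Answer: -26660880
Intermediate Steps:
(-41962 + (-12273 + 17206))*(X(-64) + (-83 + 111)²) = (-41962 + (-12273 + 17206))*(-64 + (-83 + 111)²) = (-41962 + 4933)*(-64 + 28²) = -37029*(-64 + 784) = -37029*720 = -26660880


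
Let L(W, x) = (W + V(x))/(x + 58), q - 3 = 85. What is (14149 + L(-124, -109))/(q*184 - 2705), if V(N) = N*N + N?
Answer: 709951/687837 ≈ 1.0322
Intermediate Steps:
q = 88 (q = 3 + 85 = 88)
V(N) = N + N**2 (V(N) = N**2 + N = N + N**2)
L(W, x) = (W + x*(1 + x))/(58 + x) (L(W, x) = (W + x*(1 + x))/(x + 58) = (W + x*(1 + x))/(58 + x))
(14149 + L(-124, -109))/(q*184 - 2705) = (14149 + (-124 - 109*(1 - 109))/(58 - 109))/(88*184 - 2705) = (14149 + (-124 - 109*(-108))/(-51))/(16192 - 2705) = (14149 - (-124 + 11772)/51)/13487 = (14149 - 1/51*11648)*(1/13487) = (14149 - 11648/51)*(1/13487) = (709951/51)*(1/13487) = 709951/687837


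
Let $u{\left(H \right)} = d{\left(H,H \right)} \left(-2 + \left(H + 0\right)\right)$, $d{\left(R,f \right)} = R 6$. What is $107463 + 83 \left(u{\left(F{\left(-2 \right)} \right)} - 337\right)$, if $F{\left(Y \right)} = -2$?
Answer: $83476$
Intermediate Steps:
$d{\left(R,f \right)} = 6 R$
$u{\left(H \right)} = 6 H \left(-2 + H\right)$ ($u{\left(H \right)} = 6 H \left(-2 + \left(H + 0\right)\right) = 6 H \left(-2 + H\right)$)
$107463 + 83 \left(u{\left(F{\left(-2 \right)} \right)} - 337\right) = 107463 + 83 \left(6 \left(-2\right) \left(-2 - 2\right) - 337\right) = 107463 + 83 \left(6 \left(-2\right) \left(-4\right) - 337\right) = 107463 + 83 \left(48 - 337\right) = 107463 + 83 \left(-289\right) = 107463 - 23987 = 83476$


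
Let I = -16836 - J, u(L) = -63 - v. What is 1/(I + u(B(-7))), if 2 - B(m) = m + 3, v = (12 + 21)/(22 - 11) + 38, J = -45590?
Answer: 1/28650 ≈ 3.4904e-5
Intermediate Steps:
v = 41 (v = 33/11 + 38 = 33*(1/11) + 38 = 3 + 38 = 41)
B(m) = -1 - m (B(m) = 2 - (m + 3) = 2 - (3 + m) = 2 + (-3 - m) = -1 - m)
u(L) = -104 (u(L) = -63 - 1*41 = -63 - 41 = -104)
I = 28754 (I = -16836 - 1*(-45590) = -16836 + 45590 = 28754)
1/(I + u(B(-7))) = 1/(28754 - 104) = 1/28650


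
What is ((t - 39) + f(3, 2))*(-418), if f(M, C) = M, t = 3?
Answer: 13794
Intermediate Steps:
((t - 39) + f(3, 2))*(-418) = ((3 - 39) + 3)*(-418) = (-36 + 3)*(-418) = -33*(-418) = 13794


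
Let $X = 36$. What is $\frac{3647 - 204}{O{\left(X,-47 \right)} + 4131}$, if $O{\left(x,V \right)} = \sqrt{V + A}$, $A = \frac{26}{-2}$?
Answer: $\frac{4741011}{5688407} - \frac{6886 i \sqrt{15}}{17065221} \approx 0.83345 - 0.0015628 i$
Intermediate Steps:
$A = -13$ ($A = 26 \left(- \frac{1}{2}\right) = -13$)
$O{\left(x,V \right)} = \sqrt{-13 + V}$ ($O{\left(x,V \right)} = \sqrt{V - 13} = \sqrt{-13 + V}$)
$\frac{3647 - 204}{O{\left(X,-47 \right)} + 4131} = \frac{3647 - 204}{\sqrt{-13 - 47} + 4131} = \frac{3443}{\sqrt{-60} + 4131} = \frac{3443}{2 i \sqrt{15} + 4131} = \frac{3443}{4131 + 2 i \sqrt{15}}$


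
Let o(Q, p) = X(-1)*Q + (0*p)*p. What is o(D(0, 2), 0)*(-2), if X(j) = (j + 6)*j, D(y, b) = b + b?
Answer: 40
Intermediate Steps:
D(y, b) = 2*b
X(j) = j*(6 + j) (X(j) = (6 + j)*j = j*(6 + j))
o(Q, p) = -5*Q (o(Q, p) = (-(6 - 1))*Q + (0*p)*p = (-1*5)*Q + 0*p = -5*Q + 0 = -5*Q)
o(D(0, 2), 0)*(-2) = -10*2*(-2) = -5*4*(-2) = -20*(-2) = 40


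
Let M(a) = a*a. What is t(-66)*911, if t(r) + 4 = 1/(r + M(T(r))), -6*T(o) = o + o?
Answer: -1522281/418 ≈ -3641.8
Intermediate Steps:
T(o) = -o/3 (T(o) = -(o + o)/6 = -o/3)
M(a) = a²
t(r) = -4 + 1/(r + r²/9) (t(r) = -4 + 1/(r + (-r/3)²) = -4 + 1/(r + r²/9))
t(-66)*911 = ((9 - 36*(-66) - 4*(-66)²)/((-66)*(9 - 66)))*911 = -1/66*(9 + 2376 - 4*4356)/(-57)*911 = -1/66*(-1/57)*(9 + 2376 - 17424)*911 = -1/66*(-1/57)*(-15039)*911 = -1671/418*911 = -1522281/418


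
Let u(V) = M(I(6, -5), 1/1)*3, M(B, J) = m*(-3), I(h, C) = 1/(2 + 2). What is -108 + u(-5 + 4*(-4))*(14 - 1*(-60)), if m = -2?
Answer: 1224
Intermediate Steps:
I(h, C) = ¼ (I(h, C) = 1/4 = ¼)
M(B, J) = 6 (M(B, J) = -2*(-3) = 6)
u(V) = 18 (u(V) = 6*3 = 18)
-108 + u(-5 + 4*(-4))*(14 - 1*(-60)) = -108 + 18*(14 - 1*(-60)) = -108 + 18*(14 + 60) = -108 + 18*74 = -108 + 1332 = 1224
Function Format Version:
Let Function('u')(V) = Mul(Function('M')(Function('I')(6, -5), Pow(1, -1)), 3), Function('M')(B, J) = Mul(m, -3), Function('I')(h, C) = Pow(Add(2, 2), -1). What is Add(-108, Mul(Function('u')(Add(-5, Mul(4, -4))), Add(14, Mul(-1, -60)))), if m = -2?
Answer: 1224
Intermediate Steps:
Function('I')(h, C) = Rational(1, 4) (Function('I')(h, C) = Pow(4, -1) = Rational(1, 4))
Function('M')(B, J) = 6 (Function('M')(B, J) = Mul(-2, -3) = 6)
Function('u')(V) = 18 (Function('u')(V) = Mul(6, 3) = 18)
Add(-108, Mul(Function('u')(Add(-5, Mul(4, -4))), Add(14, Mul(-1, -60)))) = Add(-108, Mul(18, Add(14, Mul(-1, -60)))) = Add(-108, Mul(18, Add(14, 60))) = Add(-108, Mul(18, 74)) = Add(-108, 1332) = 1224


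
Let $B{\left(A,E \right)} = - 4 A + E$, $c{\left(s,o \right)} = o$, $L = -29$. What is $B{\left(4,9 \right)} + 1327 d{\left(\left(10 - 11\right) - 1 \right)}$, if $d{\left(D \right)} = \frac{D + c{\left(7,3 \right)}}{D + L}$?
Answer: $- \frac{1544}{31} \approx -49.806$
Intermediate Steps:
$d{\left(D \right)} = \frac{3 + D}{-29 + D}$ ($d{\left(D \right)} = \frac{D + 3}{D - 29} = \frac{3 + D}{-29 + D}$)
$B{\left(A,E \right)} = E - 4 A$
$B{\left(4,9 \right)} + 1327 d{\left(\left(10 - 11\right) - 1 \right)} = \left(9 - 16\right) + 1327 \frac{3 + \left(\left(10 - 11\right) - 1\right)}{-29 + \left(\left(10 - 11\right) - 1\right)} = \left(9 - 16\right) + 1327 \frac{3 - 2}{-29 - 2} = -7 + 1327 \frac{3 - 2}{-29 - 2} = -7 + 1327 \frac{1}{-31} \cdot 1 = -7 + 1327 \left(\left(- \frac{1}{31}\right) 1\right) = -7 + 1327 \left(- \frac{1}{31}\right) = -7 - \frac{1327}{31} = - \frac{1544}{31}$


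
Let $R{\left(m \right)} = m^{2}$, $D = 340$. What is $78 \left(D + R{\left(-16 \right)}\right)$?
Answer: $46488$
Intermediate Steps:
$78 \left(D + R{\left(-16 \right)}\right) = 78 \left(340 + \left(-16\right)^{2}\right) = 78 \left(340 + 256\right) = 78 \cdot 596 = 46488$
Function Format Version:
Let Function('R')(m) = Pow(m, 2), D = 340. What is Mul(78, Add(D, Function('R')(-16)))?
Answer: 46488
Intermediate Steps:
Mul(78, Add(D, Function('R')(-16))) = Mul(78, Add(340, Pow(-16, 2))) = Mul(78, Add(340, 256)) = Mul(78, 596) = 46488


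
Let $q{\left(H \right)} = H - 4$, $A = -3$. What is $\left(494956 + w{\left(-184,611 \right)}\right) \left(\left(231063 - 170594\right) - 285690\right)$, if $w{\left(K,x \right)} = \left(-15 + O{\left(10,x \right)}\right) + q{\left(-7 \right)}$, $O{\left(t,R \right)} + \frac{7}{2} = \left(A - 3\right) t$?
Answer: $- \frac{222908655993}{2} \approx -1.1145 \cdot 10^{11}$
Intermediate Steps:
$O{\left(t,R \right)} = - \frac{7}{2} - 6 t$ ($O{\left(t,R \right)} = - \frac{7}{2} + \left(-3 - 3\right) t = - \frac{7}{2} - 6 t$)
$q{\left(H \right)} = -4 + H$
$w{\left(K,x \right)} = - \frac{179}{2}$ ($w{\left(K,x \right)} = \left(-15 - \frac{127}{2}\right) - 11 = - \frac{157}{2} - 11 = - \frac{179}{2}$)
$\left(494956 + w{\left(-184,611 \right)}\right) \left(\left(231063 - 170594\right) - 285690\right) = \left(494956 - \frac{179}{2}\right) \left(\left(231063 - 170594\right) - 285690\right) = \frac{989733 \left(60469 - 285690\right)}{2} = \frac{989733}{2} \left(-225221\right) = - \frac{222908655993}{2}$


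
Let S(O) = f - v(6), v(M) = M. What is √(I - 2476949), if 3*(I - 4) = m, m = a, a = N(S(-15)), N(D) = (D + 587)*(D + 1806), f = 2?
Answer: 23*I*√36183/3 ≈ 1458.3*I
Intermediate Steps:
S(O) = -4 (S(O) = 2 - 1*6 = 2 - 6 = -4)
N(D) = (587 + D)*(1806 + D)
a = 1050566 (a = 1060122 + (-4)² + 2393*(-4) = 1060122 + 16 - 9572 = 1050566)
m = 1050566
I = 1050578/3 (I = 4 + (⅓)*1050566 = 4 + 1050566/3 = 1050578/3 ≈ 3.5019e+5)
√(I - 2476949) = √(1050578/3 - 2476949) = √(-6380269/3) = 23*I*√36183/3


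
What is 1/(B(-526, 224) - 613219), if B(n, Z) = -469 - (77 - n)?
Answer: -1/614291 ≈ -1.6279e-6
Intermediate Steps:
B(n, Z) = -546 + n (B(n, Z) = -469 + (-77 + n) = -546 + n)
1/(B(-526, 224) - 613219) = 1/((-546 - 526) - 613219) = 1/(-1072 - 613219) = 1/(-614291) = -1/614291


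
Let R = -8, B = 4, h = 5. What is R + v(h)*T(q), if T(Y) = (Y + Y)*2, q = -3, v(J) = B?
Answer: -56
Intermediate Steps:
v(J) = 4
T(Y) = 4*Y (T(Y) = (2*Y)*2 = 4*Y)
R + v(h)*T(q) = -8 + 4*(4*(-3)) = -8 + 4*(-12) = -8 - 48 = -56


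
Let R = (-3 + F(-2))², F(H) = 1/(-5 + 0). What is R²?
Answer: 65536/625 ≈ 104.86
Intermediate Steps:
F(H) = -⅕ (F(H) = 1/(-5) = -⅕)
R = 256/25 (R = (-3 - ⅕)² = (-16/5)² = 256/25 ≈ 10.240)
R² = (256/25)² = 65536/625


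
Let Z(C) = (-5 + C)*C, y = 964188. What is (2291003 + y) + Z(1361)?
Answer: 5100707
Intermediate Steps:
Z(C) = C*(-5 + C)
(2291003 + y) + Z(1361) = (2291003 + 964188) + 1361*(-5 + 1361) = 3255191 + 1361*1356 = 3255191 + 1845516 = 5100707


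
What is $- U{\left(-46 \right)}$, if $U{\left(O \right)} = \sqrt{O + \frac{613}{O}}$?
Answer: $- \frac{i \sqrt{125534}}{46} \approx - 7.7023 i$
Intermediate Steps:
$- U{\left(-46 \right)} = - \sqrt{-46 + \frac{613}{-46}} = - \sqrt{-46 + 613 \left(- \frac{1}{46}\right)} = - \sqrt{-46 - \frac{613}{46}} = - \sqrt{- \frac{2729}{46}} = - \frac{i \sqrt{125534}}{46}$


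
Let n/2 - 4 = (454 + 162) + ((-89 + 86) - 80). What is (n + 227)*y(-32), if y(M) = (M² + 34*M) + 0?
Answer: -83264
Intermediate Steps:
y(M) = M² + 34*M
n = 1074 (n = 8 + 2*((454 + 162) + ((-89 + 86) - 80)) = 8 + 2*(616 + (-3 - 80)) = 8 + 2*(616 - 83) = 8 + 2*533 = 8 + 1066 = 1074)
(n + 227)*y(-32) = (1074 + 227)*(-32*(34 - 32)) = 1301*(-32*2) = 1301*(-64) = -83264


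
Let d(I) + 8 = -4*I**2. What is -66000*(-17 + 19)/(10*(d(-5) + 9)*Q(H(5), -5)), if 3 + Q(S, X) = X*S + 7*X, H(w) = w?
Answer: -400/189 ≈ -2.1164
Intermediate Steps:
Q(S, X) = -3 + 7*X + S*X (Q(S, X) = -3 + (X*S + 7*X) = -3 + (S*X + 7*X) = -3 + (7*X + S*X) = -3 + 7*X + S*X)
d(I) = -8 - 4*I**2
-66000*(-17 + 19)/(10*(d(-5) + 9)*Q(H(5), -5)) = -66000*(-17 + 19)/(10*((-8 - 4*(-5)**2) + 9)*(-3 + 7*(-5) + 5*(-5))) = -66000*1/(5*((-8 - 4*25) + 9)*(-3 - 35 - 25)) = -66000*(-1/(315*((-8 - 100) + 9))) = -66000*(-1/(315*(-108 + 9))) = -66000/((-(-62370)/2)) = -66000/((-630*(-99/2))) = -66000/31185 = -66000*1/31185 = -400/189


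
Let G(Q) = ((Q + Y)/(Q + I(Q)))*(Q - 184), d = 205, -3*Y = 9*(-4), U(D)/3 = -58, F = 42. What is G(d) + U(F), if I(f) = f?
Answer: -66783/410 ≈ -162.89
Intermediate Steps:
U(D) = -174 (U(D) = 3*(-58) = -174)
Y = 12 (Y = -3*(-4) = -⅓*(-36) = 12)
G(Q) = (-184 + Q)*(12 + Q)/(2*Q) (G(Q) = ((Q + 12)/(Q + Q))*(Q - 184) = ((12 + Q)/((2*Q)))*(-184 + Q) = ((12 + Q)*(1/(2*Q)))*(-184 + Q) = ((12 + Q)/(2*Q))*(-184 + Q) = (-184 + Q)*(12 + Q)/(2*Q))
G(d) + U(F) = (-86 + (½)*205 - 1104/205) - 174 = (-86 + 205/2 - 1104*1/205) - 174 = (-86 + 205/2 - 1104/205) - 174 = 4557/410 - 174 = -66783/410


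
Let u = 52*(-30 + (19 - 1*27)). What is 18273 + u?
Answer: 16297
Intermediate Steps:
u = -1976 (u = 52*(-30 + (19 - 27)) = 52*(-30 - 8) = 52*(-38) = -1976)
18273 + u = 18273 - 1976 = 16297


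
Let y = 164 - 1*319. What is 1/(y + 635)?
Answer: 1/480 ≈ 0.0020833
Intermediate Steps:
y = -155 (y = 164 - 319 = -155)
1/(y + 635) = 1/(-155 + 635) = 1/480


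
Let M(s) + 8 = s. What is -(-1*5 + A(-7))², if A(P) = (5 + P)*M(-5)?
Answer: -441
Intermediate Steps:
M(s) = -8 + s
A(P) = -65 - 13*P (A(P) = (5 + P)*(-8 - 5) = (5 + P)*(-13) = -65 - 13*P)
-(-1*5 + A(-7))² = -(-1*5 + (-65 - 13*(-7)))² = -(-5 + (-65 + 91))² = -(-5 + 26)² = -1*21² = -1*441 = -441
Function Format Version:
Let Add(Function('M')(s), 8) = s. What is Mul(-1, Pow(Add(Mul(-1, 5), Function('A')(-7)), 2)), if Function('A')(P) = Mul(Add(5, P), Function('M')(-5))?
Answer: -441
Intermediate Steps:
Function('M')(s) = Add(-8, s)
Function('A')(P) = Add(-65, Mul(-13, P)) (Function('A')(P) = Mul(Add(5, P), Add(-8, -5)) = Mul(Add(5, P), -13) = Add(-65, Mul(-13, P)))
Mul(-1, Pow(Add(Mul(-1, 5), Function('A')(-7)), 2)) = Mul(-1, Pow(Add(Mul(-1, 5), Add(-65, Mul(-13, -7))), 2)) = Mul(-1, Pow(Add(-5, Add(-65, 91)), 2)) = Mul(-1, Pow(Add(-5, 26), 2)) = Mul(-1, Pow(21, 2)) = Mul(-1, 441) = -441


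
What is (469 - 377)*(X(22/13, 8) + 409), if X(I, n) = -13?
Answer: 36432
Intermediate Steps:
(469 - 377)*(X(22/13, 8) + 409) = (469 - 377)*(-13 + 409) = 92*396 = 36432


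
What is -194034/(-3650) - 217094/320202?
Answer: 210060554/4002525 ≈ 52.482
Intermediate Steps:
-194034/(-3650) - 217094/320202 = -194034*(-1/3650) - 217094*1/320202 = 1329/25 - 108547/160101 = 210060554/4002525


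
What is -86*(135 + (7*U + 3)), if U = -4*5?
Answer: 172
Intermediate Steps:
U = -20
-86*(135 + (7*U + 3)) = -86*(135 + (7*(-20) + 3)) = -86*(135 + (-140 + 3)) = -86*(135 - 137) = -86*(-2) = 172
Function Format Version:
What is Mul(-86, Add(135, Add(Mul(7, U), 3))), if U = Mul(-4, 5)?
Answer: 172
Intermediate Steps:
U = -20
Mul(-86, Add(135, Add(Mul(7, U), 3))) = Mul(-86, Add(135, Add(Mul(7, -20), 3))) = Mul(-86, Add(135, Add(-140, 3))) = Mul(-86, Add(135, -137)) = Mul(-86, -2) = 172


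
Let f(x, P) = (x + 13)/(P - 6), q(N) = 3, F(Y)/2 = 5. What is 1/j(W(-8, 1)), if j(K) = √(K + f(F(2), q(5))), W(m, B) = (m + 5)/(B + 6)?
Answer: -I*√3570/170 ≈ -0.35147*I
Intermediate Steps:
F(Y) = 10 (F(Y) = 2*5 = 10)
W(m, B) = (5 + m)/(6 + B)
f(x, P) = (13 + x)/(-6 + P)
j(K) = √(-23/3 + K) (j(K) = √(K + (13 + 10)/(-6 + 3)) = √(K + 23/(-3)) = √(K - ⅓*23) = √(K - 23/3) = √(-23/3 + K))
1/j(W(-8, 1)) = 1/(√(-69 + 9*((5 - 8)/(6 + 1)))/3) = 1/(√(-69 + 9*(-3/7))/3) = 1/(√(-69 - 27/7)/3) = 1/(√(-510/7)/3) = 1/((I*√3570/7)/3) = 1/(I*√3570/21) = -I*√3570/170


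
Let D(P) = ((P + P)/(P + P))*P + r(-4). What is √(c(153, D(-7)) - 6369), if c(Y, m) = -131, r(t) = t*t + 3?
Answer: 10*I*√65 ≈ 80.623*I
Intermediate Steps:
r(t) = 3 + t² (r(t) = t² + 3 = 3 + t²)
D(P) = 19 + P (D(P) = ((P + P)/(P + P))*P + (3 + (-4)²) = ((2*P)/((2*P)))*P + (3 + 16) = ((2*P)*(1/(2*P)))*P + 19 = 1*P + 19 = P + 19 = 19 + P)
√(c(153, D(-7)) - 6369) = √(-131 - 6369) = √(-6500) = 10*I*√65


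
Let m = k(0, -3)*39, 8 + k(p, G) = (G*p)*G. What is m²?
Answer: 97344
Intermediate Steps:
k(p, G) = -8 + p*G² (k(p, G) = -8 + (G*p)*G = -8 + p*G²)
m = -312 (m = (-8 + 0*(-3)²)*39 = (-8 + 0*9)*39 = (-8 + 0)*39 = -8*39 = -312)
m² = (-312)² = 97344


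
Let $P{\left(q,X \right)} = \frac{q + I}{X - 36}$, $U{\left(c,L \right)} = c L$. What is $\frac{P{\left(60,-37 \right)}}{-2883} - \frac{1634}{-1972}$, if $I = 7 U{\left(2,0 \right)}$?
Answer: $\frac{57334721}{69170858} \approx 0.82889$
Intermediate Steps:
$U{\left(c,L \right)} = L c$
$I = 0$ ($I = 7 \cdot 0 \cdot 2 = 7 \cdot 0 = 0$)
$P{\left(q,X \right)} = \frac{q}{-36 + X}$ ($P{\left(q,X \right)} = \frac{q + 0}{X - 36} = \frac{q}{-36 + X}$)
$\frac{P{\left(60,-37 \right)}}{-2883} - \frac{1634}{-1972} = \frac{60 \frac{1}{-36 - 37}}{-2883} - \frac{1634}{-1972} = \frac{60}{-73} \left(- \frac{1}{2883}\right) - - \frac{817}{986} = 60 \left(- \frac{1}{73}\right) \left(- \frac{1}{2883}\right) + \frac{817}{986} = \left(- \frac{60}{73}\right) \left(- \frac{1}{2883}\right) + \frac{817}{986} = \frac{20}{70153} + \frac{817}{986} = \frac{57334721}{69170858}$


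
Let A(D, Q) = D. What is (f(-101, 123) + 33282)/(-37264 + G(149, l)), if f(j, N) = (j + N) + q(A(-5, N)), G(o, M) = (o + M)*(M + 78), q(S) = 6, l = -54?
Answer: -16655/17492 ≈ -0.95215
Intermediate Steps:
G(o, M) = (78 + M)*(M + o) (G(o, M) = (M + o)*(78 + M) = (78 + M)*(M + o))
f(j, N) = 6 + N + j (f(j, N) = (j + N) + 6 = (N + j) + 6 = 6 + N + j)
(f(-101, 123) + 33282)/(-37264 + G(149, l)) = ((6 + 123 - 101) + 33282)/(-37264 + ((-54)² + 78*(-54) + 78*149 - 54*149)) = (28 + 33282)/(-37264 + (2916 - 4212 + 11622 - 8046)) = 33310/(-37264 + 2280) = 33310/(-34984) = 33310*(-1/34984) = -16655/17492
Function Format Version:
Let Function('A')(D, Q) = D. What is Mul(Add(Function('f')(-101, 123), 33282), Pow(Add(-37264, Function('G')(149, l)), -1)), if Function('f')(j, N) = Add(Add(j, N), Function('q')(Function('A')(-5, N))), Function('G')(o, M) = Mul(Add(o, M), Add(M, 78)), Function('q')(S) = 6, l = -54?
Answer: Rational(-16655, 17492) ≈ -0.95215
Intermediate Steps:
Function('G')(o, M) = Mul(Add(78, M), Add(M, o)) (Function('G')(o, M) = Mul(Add(M, o), Add(78, M)) = Mul(Add(78, M), Add(M, o)))
Function('f')(j, N) = Add(6, N, j) (Function('f')(j, N) = Add(Add(j, N), 6) = Add(Add(N, j), 6) = Add(6, N, j))
Mul(Add(Function('f')(-101, 123), 33282), Pow(Add(-37264, Function('G')(149, l)), -1)) = Mul(Add(Add(6, 123, -101), 33282), Pow(Add(-37264, Add(Pow(-54, 2), Mul(78, -54), Mul(78, 149), Mul(-54, 149))), -1)) = Mul(Add(28, 33282), Pow(Add(-37264, Add(2916, -4212, 11622, -8046)), -1)) = Mul(33310, Pow(Add(-37264, 2280), -1)) = Mul(33310, Pow(-34984, -1)) = Mul(33310, Rational(-1, 34984)) = Rational(-16655, 17492)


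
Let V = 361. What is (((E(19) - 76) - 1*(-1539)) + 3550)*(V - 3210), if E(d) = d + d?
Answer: -14390299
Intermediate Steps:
E(d) = 2*d
(((E(19) - 76) - 1*(-1539)) + 3550)*(V - 3210) = (((2*19 - 76) - 1*(-1539)) + 3550)*(361 - 3210) = (((38 - 76) + 1539) + 3550)*(-2849) = ((-38 + 1539) + 3550)*(-2849) = (1501 + 3550)*(-2849) = 5051*(-2849) = -14390299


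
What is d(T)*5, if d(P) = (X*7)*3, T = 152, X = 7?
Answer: 735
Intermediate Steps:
d(P) = 147 (d(P) = (7*7)*3 = 49*3 = 147)
d(T)*5 = 147*5 = 735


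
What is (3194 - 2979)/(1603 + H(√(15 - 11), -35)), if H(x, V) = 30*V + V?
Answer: 215/518 ≈ 0.41506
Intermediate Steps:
H(x, V) = 31*V
(3194 - 2979)/(1603 + H(√(15 - 11), -35)) = (3194 - 2979)/(1603 + 31*(-35)) = 215/(1603 - 1085) = 215/518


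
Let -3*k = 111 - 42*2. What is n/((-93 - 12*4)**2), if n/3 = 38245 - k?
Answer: 38254/6627 ≈ 5.7724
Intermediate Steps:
k = -9 (k = -(111 - 42*2)/3 = -(111 - 84)/3 = -1/3*27 = -9)
n = 114762 (n = 3*(38245 - 1*(-9)) = 3*(38245 + 9) = 3*38254 = 114762)
n/((-93 - 12*4)**2) = 114762/((-93 - 12*4)**2) = 114762/((-93 - 48)**2) = 114762/((-141)**2) = 114762/19881 = 114762*(1/19881) = 38254/6627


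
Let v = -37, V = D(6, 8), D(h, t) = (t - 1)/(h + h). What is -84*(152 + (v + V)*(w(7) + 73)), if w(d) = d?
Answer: 231952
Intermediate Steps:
D(h, t) = (-1 + t)/(2*h) (D(h, t) = (-1 + t)/((2*h)) = (-1 + t)*(1/(2*h)) = (-1 + t)/(2*h))
V = 7/12 (V = (1/2)*(-1 + 8)/6 = (1/2)*(1/6)*7 = 7/12 ≈ 0.58333)
-84*(152 + (v + V)*(w(7) + 73)) = -84*(152 + (-37 + 7/12)*(7 + 73)) = -84*(152 - 437/12*80) = -84*(152 - 8740/3) = -84*(-8284/3) = 231952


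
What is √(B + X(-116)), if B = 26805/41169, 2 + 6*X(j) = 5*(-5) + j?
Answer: I*√157165045302/82338 ≈ 4.8148*I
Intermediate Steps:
X(j) = -9/2 + j/6 (X(j) = -⅓ + (5*(-5) + j)/6 = -⅓ + (-25 + j)/6 = -⅓ + (-25/6 + j/6) = -9/2 + j/6)
B = 8935/13723 (B = 26805*(1/41169) = 8935/13723 ≈ 0.65110)
√(B + X(-116)) = √(8935/13723 + (-9/2 + (⅙)*(-116))) = √(8935/13723 + (-9/2 - 58/3)) = √(8935/13723 - 143/6) = √(-1908779/82338) = I*√157165045302/82338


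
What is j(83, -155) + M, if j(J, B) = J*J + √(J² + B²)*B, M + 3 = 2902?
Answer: 9788 - 155*√30914 ≈ -17465.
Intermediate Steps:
M = 2899 (M = -3 + 2902 = 2899)
j(J, B) = J² + B*√(B² + J²) (j(J, B) = J² + √(B² + J²)*B = J² + B*√(B² + J²))
j(83, -155) + M = (83² - 155*√((-155)² + 83²)) + 2899 = (6889 - 155*√(24025 + 6889)) + 2899 = (6889 - 155*√30914) + 2899 = 9788 - 155*√30914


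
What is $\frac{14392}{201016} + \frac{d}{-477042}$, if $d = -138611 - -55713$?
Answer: $\frac{1470588302}{5993317167} \approx 0.24537$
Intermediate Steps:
$d = -82898$ ($d = -138611 + 55713 = -82898$)
$\frac{14392}{201016} + \frac{d}{-477042} = \frac{14392}{201016} - \frac{82898}{-477042} = 14392 \cdot \frac{1}{201016} - - \frac{41449}{238521} = \frac{1799}{25127} + \frac{41449}{238521} = \frac{1470588302}{5993317167}$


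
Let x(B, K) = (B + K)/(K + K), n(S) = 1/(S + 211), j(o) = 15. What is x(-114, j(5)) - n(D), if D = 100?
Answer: -10273/3110 ≈ -3.3032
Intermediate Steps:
n(S) = 1/(211 + S)
x(B, K) = (B + K)/(2*K) (x(B, K) = (B + K)/((2*K)) = (B + K)*(1/(2*K)) = (B + K)/(2*K))
x(-114, j(5)) - n(D) = (½)*(-114 + 15)/15 - 1/(211 + 100) = (½)*(1/15)*(-99) - 1/311 = -33/10 - 1*1/311 = -33/10 - 1/311 = -10273/3110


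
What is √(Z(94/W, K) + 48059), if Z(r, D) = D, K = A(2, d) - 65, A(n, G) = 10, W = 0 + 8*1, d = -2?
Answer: 2*√12001 ≈ 219.10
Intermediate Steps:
W = 8 (W = 0 + 8 = 8)
K = -55 (K = 10 - 65 = -55)
√(Z(94/W, K) + 48059) = √(-55 + 48059) = √48004 = 2*√12001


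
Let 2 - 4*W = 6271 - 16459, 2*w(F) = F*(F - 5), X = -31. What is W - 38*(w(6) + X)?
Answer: 7223/2 ≈ 3611.5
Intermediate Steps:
w(F) = F*(-5 + F)/2 (w(F) = (F*(F - 5))/2 = (F*(-5 + F))/2 = F*(-5 + F)/2)
W = 5095/2 (W = ½ - (6271 - 16459)/4 = ½ - ¼*(-10188) = ½ + 2547 = 5095/2 ≈ 2547.5)
W - 38*(w(6) + X) = 5095/2 - 38*((½)*6*(-5 + 6) - 31) = 5095/2 - 38*((½)*6*1 - 31) = 5095/2 - 38*(3 - 31) = 5095/2 - 38*(-28) = 5095/2 - 1*(-1064) = 5095/2 + 1064 = 7223/2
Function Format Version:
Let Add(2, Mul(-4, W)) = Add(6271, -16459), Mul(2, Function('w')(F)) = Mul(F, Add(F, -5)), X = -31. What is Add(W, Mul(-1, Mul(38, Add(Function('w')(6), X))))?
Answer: Rational(7223, 2) ≈ 3611.5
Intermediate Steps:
Function('w')(F) = Mul(Rational(1, 2), F, Add(-5, F)) (Function('w')(F) = Mul(Rational(1, 2), Mul(F, Add(F, -5))) = Mul(Rational(1, 2), Mul(F, Add(-5, F))) = Mul(Rational(1, 2), F, Add(-5, F)))
W = Rational(5095, 2) (W = Add(Rational(1, 2), Mul(Rational(-1, 4), Add(6271, -16459))) = Add(Rational(1, 2), Mul(Rational(-1, 4), -10188)) = Add(Rational(1, 2), 2547) = Rational(5095, 2) ≈ 2547.5)
Add(W, Mul(-1, Mul(38, Add(Function('w')(6), X)))) = Add(Rational(5095, 2), Mul(-1, Mul(38, Add(Mul(Rational(1, 2), 6, Add(-5, 6)), -31)))) = Add(Rational(5095, 2), Mul(-1, Mul(38, Add(Mul(Rational(1, 2), 6, 1), -31)))) = Add(Rational(5095, 2), Mul(-1, Mul(38, Add(3, -31)))) = Add(Rational(5095, 2), Mul(-1, Mul(38, -28))) = Add(Rational(5095, 2), Mul(-1, -1064)) = Add(Rational(5095, 2), 1064) = Rational(7223, 2)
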